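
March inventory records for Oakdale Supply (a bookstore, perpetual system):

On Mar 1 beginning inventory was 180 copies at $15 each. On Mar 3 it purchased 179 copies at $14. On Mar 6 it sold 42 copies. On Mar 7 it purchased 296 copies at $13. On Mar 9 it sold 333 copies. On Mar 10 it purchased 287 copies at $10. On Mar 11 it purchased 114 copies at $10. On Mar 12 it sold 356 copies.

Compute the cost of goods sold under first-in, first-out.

Mar 6, 42 sold [FIFO — oldest first]: 42 @ $15 = $630
Mar 9, 333 sold [FIFO — oldest first]: 138 @ $15 + 179 @ $14 + 16 @ $13 = $4,784
Mar 12, 356 sold [FIFO — oldest first]: 280 @ $13 + 76 @ $10 = $4,400
Total COGS = $630 + $4,784 + $4,400 = $9,814
Ending inventory: 211 @ $10 + 114 @ $10 = $3,250

COGS = $9,814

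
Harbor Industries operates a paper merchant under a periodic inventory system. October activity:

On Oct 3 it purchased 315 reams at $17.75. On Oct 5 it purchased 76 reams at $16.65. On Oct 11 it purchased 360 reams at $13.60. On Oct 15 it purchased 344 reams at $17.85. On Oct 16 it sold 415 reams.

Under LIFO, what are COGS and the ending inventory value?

Oct 16, 415 sold [LIFO — newest first]: 344 @ $17.85 + 71 @ $13.60 = $7,106.00
Ending inventory: 315 @ $17.75 + 76 @ $16.65 + 289 @ $13.60 = $10,787.05
Check: goods available $17,893.05 = COGS $7,106.00 + ending $10,787.05

COGS = $7,106.00; ending inventory = $10,787.05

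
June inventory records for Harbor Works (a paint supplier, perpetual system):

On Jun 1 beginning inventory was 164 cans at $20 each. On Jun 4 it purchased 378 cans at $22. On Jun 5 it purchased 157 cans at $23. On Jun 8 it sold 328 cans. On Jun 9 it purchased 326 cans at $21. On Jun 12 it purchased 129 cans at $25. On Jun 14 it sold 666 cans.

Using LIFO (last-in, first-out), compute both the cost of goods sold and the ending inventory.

COGS = $22,078; ending inventory = $3,200

Jun 8, 328 sold [LIFO — newest first]: 157 @ $23 + 171 @ $22 = $7,373
Jun 14, 666 sold [LIFO — newest first]: 129 @ $25 + 326 @ $21 + 207 @ $22 + 4 @ $20 = $14,705
Total COGS = $7,373 + $14,705 = $22,078
Ending inventory: 160 @ $20 = $3,200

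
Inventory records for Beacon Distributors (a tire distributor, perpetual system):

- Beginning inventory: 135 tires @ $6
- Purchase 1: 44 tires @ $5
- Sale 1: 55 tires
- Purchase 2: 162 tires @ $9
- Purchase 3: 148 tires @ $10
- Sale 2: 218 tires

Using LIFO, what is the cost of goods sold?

Sale 1 (55) [LIFO — newest first]: 44 @ $5 + 11 @ $6 = $286
Sale 2 (218) [LIFO — newest first]: 148 @ $10 + 70 @ $9 = $2,110
Total COGS = $286 + $2,110 = $2,396
Ending inventory: 124 @ $6 + 92 @ $9 = $1,572

COGS = $2,396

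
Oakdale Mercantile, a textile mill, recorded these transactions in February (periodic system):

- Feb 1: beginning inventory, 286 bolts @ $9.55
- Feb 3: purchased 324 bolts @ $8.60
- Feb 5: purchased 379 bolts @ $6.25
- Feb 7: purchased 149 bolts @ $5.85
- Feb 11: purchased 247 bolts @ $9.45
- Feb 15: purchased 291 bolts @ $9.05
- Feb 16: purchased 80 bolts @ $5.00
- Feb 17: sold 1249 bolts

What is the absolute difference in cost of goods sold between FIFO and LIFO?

$313.15

FIFO COGS: 286 @ $9.55 + 324 @ $8.60 + 379 @ $6.25 + 149 @ $5.85 + 111 @ $9.45 = $9,807.05
LIFO COGS: 80 @ $5.00 + 291 @ $9.05 + 247 @ $9.45 + 149 @ $5.85 + 379 @ $6.25 + 103 @ $8.60 = $9,493.90
Difference = |$9,807.05 − $9,493.90| = $313.15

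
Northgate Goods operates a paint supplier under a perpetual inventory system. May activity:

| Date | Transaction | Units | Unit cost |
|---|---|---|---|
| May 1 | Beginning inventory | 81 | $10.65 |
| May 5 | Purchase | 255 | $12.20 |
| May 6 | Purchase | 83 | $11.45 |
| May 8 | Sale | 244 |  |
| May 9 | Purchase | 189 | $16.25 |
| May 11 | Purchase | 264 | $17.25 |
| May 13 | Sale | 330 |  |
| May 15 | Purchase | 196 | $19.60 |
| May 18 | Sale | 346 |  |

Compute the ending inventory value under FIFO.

May 8, 244 sold [FIFO — oldest first]: 81 @ $10.65 + 163 @ $12.20 = $2,851.25
May 13, 330 sold [FIFO — oldest first]: 92 @ $12.20 + 83 @ $11.45 + 155 @ $16.25 = $4,591.50
May 18, 346 sold [FIFO — oldest first]: 34 @ $16.25 + 264 @ $17.25 + 48 @ $19.60 = $6,047.30
Total COGS = $2,851.25 + $4,591.50 + $6,047.30 = $13,490.05
Ending inventory: 148 @ $19.60 = $2,900.80
Check: goods available $16,390.85 = COGS $13,490.05 + ending $2,900.80

Ending inventory = $2,900.80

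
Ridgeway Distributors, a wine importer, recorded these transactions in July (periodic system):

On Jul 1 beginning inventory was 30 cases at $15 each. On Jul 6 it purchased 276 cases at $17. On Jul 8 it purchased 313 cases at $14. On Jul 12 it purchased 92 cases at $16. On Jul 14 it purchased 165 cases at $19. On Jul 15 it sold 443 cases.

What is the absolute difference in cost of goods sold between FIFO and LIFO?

FIFO COGS: 30 @ $15 + 276 @ $17 + 137 @ $14 = $7,060
LIFO COGS: 165 @ $19 + 92 @ $16 + 186 @ $14 = $7,211
Difference = |$7,060 − $7,211| = $151

$151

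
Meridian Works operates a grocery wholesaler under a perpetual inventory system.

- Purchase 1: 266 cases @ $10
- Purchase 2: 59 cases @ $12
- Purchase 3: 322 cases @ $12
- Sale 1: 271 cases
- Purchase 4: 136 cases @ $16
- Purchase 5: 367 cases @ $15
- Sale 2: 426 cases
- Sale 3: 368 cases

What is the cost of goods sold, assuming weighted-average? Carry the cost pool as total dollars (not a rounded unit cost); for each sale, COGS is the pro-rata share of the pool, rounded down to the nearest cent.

COGS = $13,763.82

After Purchase 1: 266 on hand, pool $2,660.00 (≈ $10.0000 each)
After Purchase 2: 325 on hand, pool $3,368.00 (≈ $10.3631 each)
After Purchase 3: 647 on hand, pool $7,232.00 (≈ $11.1777 each)
Sale 1, sell 271: 271/647 × $7,232.00 → $3,029.16
After Purchase 4: 512 on hand, pool $6,378.84 (≈ $12.4587 each)
After Purchase 5: 879 on hand, pool $11,883.84 (≈ $13.5197 each)
Sale 2, sell 426: 426/879 × $11,883.84 → $5,759.40
Sale 3, sell 368: 368/453 × $6,124.44 → $4,975.26
Total COGS = $3,029.16 + $5,759.40 + $4,975.26 = $13,763.82
Ending inventory (cost pool remaining) = $1,149.18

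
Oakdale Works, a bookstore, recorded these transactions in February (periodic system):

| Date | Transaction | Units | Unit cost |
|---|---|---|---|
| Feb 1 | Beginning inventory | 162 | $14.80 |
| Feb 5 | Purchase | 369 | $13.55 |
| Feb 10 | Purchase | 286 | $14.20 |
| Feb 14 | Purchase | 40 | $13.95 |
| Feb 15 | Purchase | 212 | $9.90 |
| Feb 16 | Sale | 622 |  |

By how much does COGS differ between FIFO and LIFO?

FIFO COGS: 162 @ $14.80 + 369 @ $13.55 + 91 @ $14.20 = $8,689.75
LIFO COGS: 212 @ $9.90 + 40 @ $13.95 + 286 @ $14.20 + 84 @ $13.55 = $7,856.20
Difference = |$8,689.75 − $7,856.20| = $833.55

$833.55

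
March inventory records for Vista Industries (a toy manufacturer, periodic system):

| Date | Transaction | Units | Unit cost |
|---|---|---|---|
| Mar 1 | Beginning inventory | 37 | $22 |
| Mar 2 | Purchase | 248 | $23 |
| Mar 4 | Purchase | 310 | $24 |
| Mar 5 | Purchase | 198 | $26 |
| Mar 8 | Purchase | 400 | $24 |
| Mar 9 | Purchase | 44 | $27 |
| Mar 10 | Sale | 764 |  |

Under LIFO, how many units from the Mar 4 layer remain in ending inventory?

188

Mar 10, 764 sold [LIFO — newest first]: 44 @ $27 + 400 @ $24 + 198 @ $26 + 122 @ $24 = $18,864
Ending inventory: 37 @ $22 + 248 @ $23 + 188 @ $24 = $11,030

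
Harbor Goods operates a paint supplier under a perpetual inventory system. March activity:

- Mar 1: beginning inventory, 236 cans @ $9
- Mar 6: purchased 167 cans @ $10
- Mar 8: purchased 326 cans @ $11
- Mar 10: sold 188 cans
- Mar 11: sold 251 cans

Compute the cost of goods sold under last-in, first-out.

Mar 10, 188 sold [LIFO — newest first]: 188 @ $11 = $2,068
Mar 11, 251 sold [LIFO — newest first]: 138 @ $11 + 113 @ $10 = $2,648
Total COGS = $2,068 + $2,648 = $4,716
Ending inventory: 236 @ $9 + 54 @ $10 = $2,664
Check: goods available $7,380 = COGS $4,716 + ending $2,664

COGS = $4,716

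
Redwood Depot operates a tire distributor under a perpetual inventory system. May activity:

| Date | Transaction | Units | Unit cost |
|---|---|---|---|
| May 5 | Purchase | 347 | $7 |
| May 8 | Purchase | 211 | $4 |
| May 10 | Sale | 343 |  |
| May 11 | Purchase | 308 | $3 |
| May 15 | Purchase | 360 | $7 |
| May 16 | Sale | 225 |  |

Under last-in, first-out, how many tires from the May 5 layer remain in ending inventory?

215

May 10, 343 sold [LIFO — newest first]: 211 @ $4 + 132 @ $7 = $1,768
May 16, 225 sold [LIFO — newest first]: 225 @ $7 = $1,575
Total COGS = $1,768 + $1,575 = $3,343
Ending inventory: 215 @ $7 + 308 @ $3 + 135 @ $7 = $3,374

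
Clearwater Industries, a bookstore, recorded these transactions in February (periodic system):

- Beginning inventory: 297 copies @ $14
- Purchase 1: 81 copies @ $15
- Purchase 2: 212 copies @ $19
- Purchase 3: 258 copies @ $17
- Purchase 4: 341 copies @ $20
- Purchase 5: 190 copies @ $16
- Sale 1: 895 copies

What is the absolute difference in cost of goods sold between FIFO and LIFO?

$1,533

FIFO COGS: 297 @ $14 + 81 @ $15 + 212 @ $19 + 258 @ $17 + 47 @ $20 = $14,727
LIFO COGS: 190 @ $16 + 341 @ $20 + 258 @ $17 + 106 @ $19 = $16,260
Difference = |$14,727 − $16,260| = $1,533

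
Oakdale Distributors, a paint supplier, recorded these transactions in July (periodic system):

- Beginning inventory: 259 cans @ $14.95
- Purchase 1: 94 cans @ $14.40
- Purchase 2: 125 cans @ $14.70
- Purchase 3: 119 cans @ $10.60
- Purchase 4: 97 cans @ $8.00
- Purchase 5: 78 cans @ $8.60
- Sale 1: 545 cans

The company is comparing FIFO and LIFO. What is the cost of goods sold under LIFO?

COGS = $6,377.70

FIFO COGS: 259 @ $14.95 + 94 @ $14.40 + 125 @ $14.70 + 67 @ $10.60 = $7,773.35
LIFO COGS: 78 @ $8.60 + 97 @ $8.00 + 119 @ $10.60 + 125 @ $14.70 + 94 @ $14.40 + 32 @ $14.95 = $6,377.70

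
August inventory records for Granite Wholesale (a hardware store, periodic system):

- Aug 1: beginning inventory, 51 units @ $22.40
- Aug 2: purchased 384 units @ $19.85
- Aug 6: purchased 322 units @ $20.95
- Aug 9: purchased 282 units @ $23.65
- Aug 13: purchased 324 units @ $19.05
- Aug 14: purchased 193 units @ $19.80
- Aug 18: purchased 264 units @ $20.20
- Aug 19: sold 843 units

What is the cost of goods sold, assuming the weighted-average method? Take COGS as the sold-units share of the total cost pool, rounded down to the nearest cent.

Aug 19, sell 843: 843/1820 × $37,506.40 → $17,372.46
Ending inventory (cost pool remaining) = $20,133.94
Check: goods available $37,506.40 = COGS $17,372.46 + ending $20,133.94

COGS = $17,372.46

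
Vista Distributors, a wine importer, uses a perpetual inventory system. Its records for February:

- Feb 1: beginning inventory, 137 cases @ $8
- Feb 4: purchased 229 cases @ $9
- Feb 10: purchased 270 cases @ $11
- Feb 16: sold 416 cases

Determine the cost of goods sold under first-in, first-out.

COGS = $3,707

Feb 16, 416 sold [FIFO — oldest first]: 137 @ $8 + 229 @ $9 + 50 @ $11 = $3,707
Ending inventory: 220 @ $11 = $2,420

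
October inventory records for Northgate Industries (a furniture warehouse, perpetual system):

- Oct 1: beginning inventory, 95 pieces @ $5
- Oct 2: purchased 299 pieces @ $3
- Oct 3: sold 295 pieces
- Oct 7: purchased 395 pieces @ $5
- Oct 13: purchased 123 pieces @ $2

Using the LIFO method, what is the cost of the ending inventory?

Ending inventory = $2,708

Oct 3, 295 sold [LIFO — newest first]: 295 @ $3 = $885
Ending inventory: 95 @ $5 + 4 @ $3 + 395 @ $5 + 123 @ $2 = $2,708
Check: goods available $3,593 = COGS $885 + ending $2,708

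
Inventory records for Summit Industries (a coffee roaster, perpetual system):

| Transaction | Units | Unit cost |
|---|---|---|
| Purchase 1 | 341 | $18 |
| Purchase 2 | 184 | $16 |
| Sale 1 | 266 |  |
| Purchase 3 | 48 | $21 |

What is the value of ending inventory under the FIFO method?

Sale 1 (266) [FIFO — oldest first]: 266 @ $18 = $4,788
Ending inventory: 75 @ $18 + 184 @ $16 + 48 @ $21 = $5,302

Ending inventory = $5,302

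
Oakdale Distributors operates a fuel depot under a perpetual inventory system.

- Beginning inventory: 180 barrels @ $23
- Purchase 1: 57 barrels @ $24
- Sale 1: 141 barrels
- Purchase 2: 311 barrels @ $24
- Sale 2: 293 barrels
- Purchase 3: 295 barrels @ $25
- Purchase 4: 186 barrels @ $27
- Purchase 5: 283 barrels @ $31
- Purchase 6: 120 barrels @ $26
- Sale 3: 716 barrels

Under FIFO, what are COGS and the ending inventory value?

Sale 1 (141) [FIFO — oldest first]: 141 @ $23 = $3,243
Sale 2 (293) [FIFO — oldest first]: 39 @ $23 + 57 @ $24 + 197 @ $24 = $6,993
Sale 3 (716) [FIFO — oldest first]: 114 @ $24 + 295 @ $25 + 186 @ $27 + 121 @ $31 = $18,884
Total COGS = $3,243 + $6,993 + $18,884 = $29,120
Ending inventory: 162 @ $31 + 120 @ $26 = $8,142

COGS = $29,120; ending inventory = $8,142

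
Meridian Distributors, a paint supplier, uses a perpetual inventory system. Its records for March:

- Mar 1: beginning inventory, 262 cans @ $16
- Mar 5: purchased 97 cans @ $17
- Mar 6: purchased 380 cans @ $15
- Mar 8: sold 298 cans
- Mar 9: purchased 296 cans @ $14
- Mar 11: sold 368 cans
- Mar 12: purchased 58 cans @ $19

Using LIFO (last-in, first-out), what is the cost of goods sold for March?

COGS = $9,694

Mar 8, 298 sold [LIFO — newest first]: 298 @ $15 = $4,470
Mar 11, 368 sold [LIFO — newest first]: 296 @ $14 + 72 @ $15 = $5,224
Total COGS = $4,470 + $5,224 = $9,694
Ending inventory: 262 @ $16 + 97 @ $17 + 10 @ $15 + 58 @ $19 = $7,093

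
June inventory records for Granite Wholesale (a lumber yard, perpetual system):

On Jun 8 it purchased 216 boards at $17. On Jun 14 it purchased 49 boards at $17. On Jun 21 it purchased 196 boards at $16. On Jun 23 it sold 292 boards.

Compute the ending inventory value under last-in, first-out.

Jun 23, 292 sold [LIFO — newest first]: 196 @ $16 + 49 @ $17 + 47 @ $17 = $4,768
Ending inventory: 169 @ $17 = $2,873
Check: goods available $7,641 = COGS $4,768 + ending $2,873

Ending inventory = $2,873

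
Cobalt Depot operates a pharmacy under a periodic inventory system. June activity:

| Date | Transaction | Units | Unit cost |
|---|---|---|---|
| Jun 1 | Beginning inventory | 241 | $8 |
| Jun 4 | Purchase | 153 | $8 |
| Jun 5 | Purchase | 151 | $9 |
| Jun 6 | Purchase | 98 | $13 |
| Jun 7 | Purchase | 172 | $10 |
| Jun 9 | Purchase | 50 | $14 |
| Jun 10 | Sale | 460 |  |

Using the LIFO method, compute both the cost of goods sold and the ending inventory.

COGS = $4,954; ending inventory = $3,251

Jun 10, 460 sold [LIFO — newest first]: 50 @ $14 + 172 @ $10 + 98 @ $13 + 140 @ $9 = $4,954
Ending inventory: 241 @ $8 + 153 @ $8 + 11 @ $9 = $3,251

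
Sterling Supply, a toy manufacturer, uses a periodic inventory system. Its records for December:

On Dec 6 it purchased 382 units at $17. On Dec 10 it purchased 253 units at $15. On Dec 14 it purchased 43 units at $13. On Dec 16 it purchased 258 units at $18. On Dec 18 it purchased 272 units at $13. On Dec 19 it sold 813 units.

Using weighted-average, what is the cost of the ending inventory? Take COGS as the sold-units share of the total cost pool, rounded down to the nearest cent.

Ending inventory = $6,221.91

Dec 19, sell 813: 813/1208 × $19,028.00 → $12,806.09
Ending inventory (cost pool remaining) = $6,221.91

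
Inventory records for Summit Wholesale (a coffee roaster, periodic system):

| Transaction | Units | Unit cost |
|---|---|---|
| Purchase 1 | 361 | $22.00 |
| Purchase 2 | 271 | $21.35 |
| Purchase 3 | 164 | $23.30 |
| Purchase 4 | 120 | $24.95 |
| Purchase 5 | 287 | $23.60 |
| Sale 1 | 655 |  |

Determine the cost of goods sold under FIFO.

Sale 1 (655) [FIFO — oldest first]: 361 @ $22.00 + 271 @ $21.35 + 23 @ $23.30 = $14,263.75
Ending inventory: 141 @ $23.30 + 120 @ $24.95 + 287 @ $23.60 = $13,052.50

COGS = $14,263.75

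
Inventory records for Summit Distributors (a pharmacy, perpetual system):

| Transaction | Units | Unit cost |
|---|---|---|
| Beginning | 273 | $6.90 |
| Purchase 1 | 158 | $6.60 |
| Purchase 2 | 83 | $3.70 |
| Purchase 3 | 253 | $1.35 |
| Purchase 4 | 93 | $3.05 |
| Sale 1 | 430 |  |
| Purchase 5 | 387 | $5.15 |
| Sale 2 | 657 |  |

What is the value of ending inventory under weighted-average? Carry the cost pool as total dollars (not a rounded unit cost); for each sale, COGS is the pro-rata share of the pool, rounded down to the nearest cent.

Ending inventory = $768.17

After Beginning: 273 on hand, pool $1,883.70 (≈ $6.9000 each)
After Purchase 1: 431 on hand, pool $2,926.50 (≈ $6.7900 each)
After Purchase 2: 514 on hand, pool $3,233.60 (≈ $6.2911 each)
After Purchase 3: 767 on hand, pool $3,575.15 (≈ $4.6612 each)
After Purchase 4: 860 on hand, pool $3,858.80 (≈ $4.4870 each)
Sale 1, sell 430: 430/860 × $3,858.80 → $1,929.40
After Purchase 5: 817 on hand, pool $3,922.45 (≈ $4.8010 each)
Sale 2, sell 657: 657/817 × $3,922.45 → $3,154.28
Total COGS = $1,929.40 + $3,154.28 = $5,083.68
Ending inventory (cost pool remaining) = $768.17
Check: goods available $5,851.85 = COGS $5,083.68 + ending $768.17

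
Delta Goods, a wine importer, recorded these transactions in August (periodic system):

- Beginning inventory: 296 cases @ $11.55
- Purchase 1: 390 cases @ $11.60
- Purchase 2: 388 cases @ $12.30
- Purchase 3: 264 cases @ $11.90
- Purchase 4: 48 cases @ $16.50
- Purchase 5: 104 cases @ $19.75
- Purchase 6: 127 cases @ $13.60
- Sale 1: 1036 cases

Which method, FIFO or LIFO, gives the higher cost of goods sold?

FIFO COGS: 296 @ $11.55 + 390 @ $11.60 + 350 @ $12.30 = $12,247.80
LIFO COGS: 127 @ $13.60 + 104 @ $19.75 + 48 @ $16.50 + 264 @ $11.90 + 388 @ $12.30 + 105 @ $11.60 = $13,705.20

LIFO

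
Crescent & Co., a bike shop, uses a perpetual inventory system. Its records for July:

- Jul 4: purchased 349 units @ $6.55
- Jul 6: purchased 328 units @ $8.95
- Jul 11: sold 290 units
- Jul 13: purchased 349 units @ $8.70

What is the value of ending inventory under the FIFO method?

Jul 11, 290 sold [FIFO — oldest first]: 290 @ $6.55 = $1,899.50
Ending inventory: 59 @ $6.55 + 328 @ $8.95 + 349 @ $8.70 = $6,358.35

Ending inventory = $6,358.35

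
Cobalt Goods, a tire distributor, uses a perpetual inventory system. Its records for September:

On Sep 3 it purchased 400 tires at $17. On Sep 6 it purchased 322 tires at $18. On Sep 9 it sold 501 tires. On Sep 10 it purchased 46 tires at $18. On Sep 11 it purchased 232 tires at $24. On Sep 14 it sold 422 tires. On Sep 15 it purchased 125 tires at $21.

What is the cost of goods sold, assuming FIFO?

Sep 9, 501 sold [FIFO — oldest first]: 400 @ $17 + 101 @ $18 = $8,618
Sep 14, 422 sold [FIFO — oldest first]: 221 @ $18 + 46 @ $18 + 155 @ $24 = $8,526
Total COGS = $8,618 + $8,526 = $17,144
Ending inventory: 77 @ $24 + 125 @ $21 = $4,473
Check: goods available $21,617 = COGS $17,144 + ending $4,473

COGS = $17,144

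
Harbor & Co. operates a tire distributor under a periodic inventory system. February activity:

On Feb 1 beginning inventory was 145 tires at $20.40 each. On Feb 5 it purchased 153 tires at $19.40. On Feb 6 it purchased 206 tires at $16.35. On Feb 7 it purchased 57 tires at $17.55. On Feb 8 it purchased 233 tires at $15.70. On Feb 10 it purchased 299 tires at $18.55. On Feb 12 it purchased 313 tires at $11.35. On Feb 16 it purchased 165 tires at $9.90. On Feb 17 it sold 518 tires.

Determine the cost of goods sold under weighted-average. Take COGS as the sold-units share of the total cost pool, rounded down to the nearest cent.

Feb 17, sell 518: 518/1571 × $24,685.25 → $8,139.37
Ending inventory (cost pool remaining) = $16,545.88
Check: goods available $24,685.25 = COGS $8,139.37 + ending $16,545.88

COGS = $8,139.37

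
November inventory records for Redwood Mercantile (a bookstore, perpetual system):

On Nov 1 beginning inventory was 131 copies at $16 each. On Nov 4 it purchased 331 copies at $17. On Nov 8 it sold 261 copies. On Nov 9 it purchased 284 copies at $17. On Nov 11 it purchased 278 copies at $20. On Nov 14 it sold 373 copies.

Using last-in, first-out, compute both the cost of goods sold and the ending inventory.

Nov 8, 261 sold [LIFO — newest first]: 261 @ $17 = $4,437
Nov 14, 373 sold [LIFO — newest first]: 278 @ $20 + 95 @ $17 = $7,175
Total COGS = $4,437 + $7,175 = $11,612
Ending inventory: 131 @ $16 + 70 @ $17 + 189 @ $17 = $6,499

COGS = $11,612; ending inventory = $6,499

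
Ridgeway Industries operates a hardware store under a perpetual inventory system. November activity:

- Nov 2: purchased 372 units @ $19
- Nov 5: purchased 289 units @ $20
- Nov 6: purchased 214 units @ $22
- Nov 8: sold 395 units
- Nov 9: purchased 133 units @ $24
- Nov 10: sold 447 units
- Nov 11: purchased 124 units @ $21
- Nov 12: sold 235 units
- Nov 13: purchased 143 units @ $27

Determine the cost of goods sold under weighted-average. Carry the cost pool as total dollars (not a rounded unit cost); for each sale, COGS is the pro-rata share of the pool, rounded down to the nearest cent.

After Nov 2: 372 on hand, pool $7,068.00 (≈ $19.0000 each)
After Nov 5: 661 on hand, pool $12,848.00 (≈ $19.4372 each)
After Nov 6: 875 on hand, pool $17,556.00 (≈ $20.0640 each)
Nov 8, sell 395: 395/875 × $17,556.00 → $7,925.28
After Nov 9: 613 on hand, pool $12,822.72 (≈ $20.9180 each)
Nov 10, sell 447: 447/613 × $12,822.72 → $9,350.33
After Nov 11: 290 on hand, pool $6,076.39 (≈ $20.9531 each)
Nov 12, sell 235: 235/290 × $6,076.39 → $4,923.97
After Nov 13: 198 on hand, pool $5,013.42 (≈ $25.3203 each)
Total COGS = $7,925.28 + $9,350.33 + $4,923.97 = $22,199.58
Ending inventory (cost pool remaining) = $5,013.42

COGS = $22,199.58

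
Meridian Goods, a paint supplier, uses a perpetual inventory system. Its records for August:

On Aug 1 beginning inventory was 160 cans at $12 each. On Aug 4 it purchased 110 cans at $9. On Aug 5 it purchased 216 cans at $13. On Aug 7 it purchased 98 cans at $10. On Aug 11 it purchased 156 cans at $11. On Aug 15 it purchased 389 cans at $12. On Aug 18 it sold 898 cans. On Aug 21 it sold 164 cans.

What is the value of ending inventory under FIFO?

Ending inventory = $804

Aug 18, 898 sold [FIFO — oldest first]: 160 @ $12 + 110 @ $9 + 216 @ $13 + 98 @ $10 + 156 @ $11 + 158 @ $12 = $10,310
Aug 21, 164 sold [FIFO — oldest first]: 164 @ $12 = $1,968
Total COGS = $10,310 + $1,968 = $12,278
Ending inventory: 67 @ $12 = $804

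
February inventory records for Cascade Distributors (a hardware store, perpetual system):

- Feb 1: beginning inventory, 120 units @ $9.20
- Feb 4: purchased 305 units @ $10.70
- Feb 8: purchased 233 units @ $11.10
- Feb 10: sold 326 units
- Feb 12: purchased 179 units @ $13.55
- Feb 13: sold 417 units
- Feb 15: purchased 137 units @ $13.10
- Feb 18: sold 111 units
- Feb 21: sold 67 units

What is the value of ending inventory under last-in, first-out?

Feb 10, 326 sold [LIFO — newest first]: 233 @ $11.10 + 93 @ $10.70 = $3,581.40
Feb 13, 417 sold [LIFO — newest first]: 179 @ $13.55 + 212 @ $10.70 + 26 @ $9.20 = $4,933.05
Feb 18, 111 sold [LIFO — newest first]: 111 @ $13.10 = $1,454.10
Feb 21, 67 sold [LIFO — newest first]: 26 @ $13.10 + 41 @ $9.20 = $717.80
Total COGS = $3,581.40 + $4,933.05 + $1,454.10 + $717.80 = $10,686.35
Ending inventory: 53 @ $9.20 = $487.60

Ending inventory = $487.60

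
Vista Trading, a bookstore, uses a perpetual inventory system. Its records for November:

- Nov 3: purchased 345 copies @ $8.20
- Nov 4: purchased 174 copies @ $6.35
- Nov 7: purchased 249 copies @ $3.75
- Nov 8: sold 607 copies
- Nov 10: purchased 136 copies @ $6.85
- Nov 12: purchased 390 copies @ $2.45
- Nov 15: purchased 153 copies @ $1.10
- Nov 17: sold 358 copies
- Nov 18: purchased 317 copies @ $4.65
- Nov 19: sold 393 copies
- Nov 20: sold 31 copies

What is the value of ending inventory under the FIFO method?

Nov 8, 607 sold [FIFO — oldest first]: 345 @ $8.20 + 174 @ $6.35 + 88 @ $3.75 = $4,263.90
Nov 17, 358 sold [FIFO — oldest first]: 161 @ $3.75 + 136 @ $6.85 + 61 @ $2.45 = $1,684.80
Nov 19, 393 sold [FIFO — oldest first]: 329 @ $2.45 + 64 @ $1.10 = $876.45
Nov 20, 31 sold [FIFO — oldest first]: 31 @ $1.10 = $34.10
Total COGS = $4,263.90 + $1,684.80 + $876.45 + $34.10 = $6,859.25
Ending inventory: 58 @ $1.10 + 317 @ $4.65 = $1,537.85

Ending inventory = $1,537.85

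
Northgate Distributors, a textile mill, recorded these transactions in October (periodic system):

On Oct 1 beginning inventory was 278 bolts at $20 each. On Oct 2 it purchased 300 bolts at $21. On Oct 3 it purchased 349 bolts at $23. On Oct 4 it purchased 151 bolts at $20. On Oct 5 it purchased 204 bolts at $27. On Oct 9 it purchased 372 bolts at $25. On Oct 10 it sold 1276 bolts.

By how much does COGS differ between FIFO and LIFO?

$1,802

FIFO COGS: 278 @ $20 + 300 @ $21 + 349 @ $23 + 151 @ $20 + 198 @ $27 = $28,253
LIFO COGS: 372 @ $25 + 204 @ $27 + 151 @ $20 + 349 @ $23 + 200 @ $21 = $30,055
Difference = |$28,253 − $30,055| = $1,802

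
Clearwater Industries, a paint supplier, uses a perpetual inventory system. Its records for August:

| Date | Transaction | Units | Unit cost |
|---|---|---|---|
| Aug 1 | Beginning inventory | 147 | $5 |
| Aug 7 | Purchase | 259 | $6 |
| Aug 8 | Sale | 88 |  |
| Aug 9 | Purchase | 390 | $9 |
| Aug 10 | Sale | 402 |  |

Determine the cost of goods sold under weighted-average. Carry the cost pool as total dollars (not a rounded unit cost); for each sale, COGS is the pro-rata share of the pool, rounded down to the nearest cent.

COGS = $3,507.08

After Aug 1: 147 on hand, pool $735.00 (≈ $5.0000 each)
After Aug 7: 406 on hand, pool $2,289.00 (≈ $5.6379 each)
Aug 8, sell 88: 88/406 × $2,289.00 → $496.13
After Aug 9: 708 on hand, pool $5,302.87 (≈ $7.4899 each)
Aug 10, sell 402: 402/708 × $5,302.87 → $3,010.95
Total COGS = $496.13 + $3,010.95 = $3,507.08
Ending inventory (cost pool remaining) = $2,291.92
Check: goods available $5,799.00 = COGS $3,507.08 + ending $2,291.92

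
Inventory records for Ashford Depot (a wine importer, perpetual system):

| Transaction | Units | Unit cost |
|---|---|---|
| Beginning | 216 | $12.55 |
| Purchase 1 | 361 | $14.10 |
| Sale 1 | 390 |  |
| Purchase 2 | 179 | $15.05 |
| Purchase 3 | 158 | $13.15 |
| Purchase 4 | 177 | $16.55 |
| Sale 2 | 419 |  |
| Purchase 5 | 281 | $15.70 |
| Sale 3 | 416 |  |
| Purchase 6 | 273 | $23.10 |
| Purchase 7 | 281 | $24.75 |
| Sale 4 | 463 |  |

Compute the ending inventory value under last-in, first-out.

Sale 1 (390) [LIFO — newest first]: 361 @ $14.10 + 29 @ $12.55 = $5,454.05
Sale 2 (419) [LIFO — newest first]: 177 @ $16.55 + 158 @ $13.15 + 84 @ $15.05 = $6,271.25
Sale 3 (416) [LIFO — newest first]: 281 @ $15.70 + 95 @ $15.05 + 40 @ $12.55 = $6,343.45
Sale 4 (463) [LIFO — newest first]: 281 @ $24.75 + 182 @ $23.10 = $11,158.95
Total COGS = $5,454.05 + $6,271.25 + $6,343.45 + $11,158.95 = $29,227.70
Ending inventory: 147 @ $12.55 + 91 @ $23.10 = $3,946.95
Check: goods available $33,174.65 = COGS $29,227.70 + ending $3,946.95

Ending inventory = $3,946.95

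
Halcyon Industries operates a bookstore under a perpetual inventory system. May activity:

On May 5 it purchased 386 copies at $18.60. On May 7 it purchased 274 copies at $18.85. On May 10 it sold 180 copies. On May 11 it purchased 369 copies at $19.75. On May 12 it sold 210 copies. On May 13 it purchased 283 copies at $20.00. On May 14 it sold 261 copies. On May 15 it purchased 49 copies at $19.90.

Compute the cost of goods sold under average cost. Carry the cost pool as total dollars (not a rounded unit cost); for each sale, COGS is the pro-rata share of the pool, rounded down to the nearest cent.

After May 5: 386 on hand, pool $7,179.60 (≈ $18.6000 each)
After May 7: 660 on hand, pool $12,344.50 (≈ $18.7038 each)
May 10, sell 180: 180/660 × $12,344.50 → $3,366.68
After May 11: 849 on hand, pool $16,265.57 (≈ $19.1585 each)
May 12, sell 210: 210/849 × $16,265.57 → $4,023.28
After May 13: 922 on hand, pool $17,902.29 (≈ $19.4168 each)
May 14, sell 261: 261/922 × $17,902.29 → $5,067.78
After May 15: 710 on hand, pool $13,809.61 (≈ $19.4502 each)
Total COGS = $3,366.68 + $4,023.28 + $5,067.78 = $12,457.74
Ending inventory (cost pool remaining) = $13,809.61
Check: goods available $26,267.35 = COGS $12,457.74 + ending $13,809.61

COGS = $12,457.74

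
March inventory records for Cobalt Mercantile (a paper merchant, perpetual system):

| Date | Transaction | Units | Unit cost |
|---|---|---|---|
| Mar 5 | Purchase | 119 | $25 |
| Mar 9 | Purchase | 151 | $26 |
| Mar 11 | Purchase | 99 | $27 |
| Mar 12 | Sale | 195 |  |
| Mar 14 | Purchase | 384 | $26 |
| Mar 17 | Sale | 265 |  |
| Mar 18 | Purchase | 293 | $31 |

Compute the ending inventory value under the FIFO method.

Ending inventory = $16,701

Mar 12, 195 sold [FIFO — oldest first]: 119 @ $25 + 76 @ $26 = $4,951
Mar 17, 265 sold [FIFO — oldest first]: 75 @ $26 + 99 @ $27 + 91 @ $26 = $6,989
Total COGS = $4,951 + $6,989 = $11,940
Ending inventory: 293 @ $26 + 293 @ $31 = $16,701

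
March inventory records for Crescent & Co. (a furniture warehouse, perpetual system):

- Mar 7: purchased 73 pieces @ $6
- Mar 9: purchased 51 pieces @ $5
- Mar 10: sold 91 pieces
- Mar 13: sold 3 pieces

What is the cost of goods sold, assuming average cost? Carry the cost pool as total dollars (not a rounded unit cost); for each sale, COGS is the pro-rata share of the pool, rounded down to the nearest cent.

COGS = $525.33

After Mar 7: 73 on hand, pool $438.00 (≈ $6.0000 each)
After Mar 9: 124 on hand, pool $693.00 (≈ $5.5887 each)
Mar 10, sell 91: 91/124 × $693.00 → $508.57
Mar 13, sell 3: 3/33 × $184.43 → $16.76
Total COGS = $508.57 + $16.76 = $525.33
Ending inventory (cost pool remaining) = $167.67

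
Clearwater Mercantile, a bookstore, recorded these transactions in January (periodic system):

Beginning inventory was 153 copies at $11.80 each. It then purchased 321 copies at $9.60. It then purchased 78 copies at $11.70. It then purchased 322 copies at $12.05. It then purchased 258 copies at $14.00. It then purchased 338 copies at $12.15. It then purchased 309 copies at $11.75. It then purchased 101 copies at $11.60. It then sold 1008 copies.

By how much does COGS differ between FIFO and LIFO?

$989.45

FIFO COGS: 153 @ $11.80 + 321 @ $9.60 + 78 @ $11.70 + 322 @ $12.05 + 134 @ $14.00 = $11,555.70
LIFO COGS: 101 @ $11.60 + 309 @ $11.75 + 338 @ $12.15 + 258 @ $14.00 + 2 @ $12.05 = $12,545.15
Difference = |$11,555.70 − $12,545.15| = $989.45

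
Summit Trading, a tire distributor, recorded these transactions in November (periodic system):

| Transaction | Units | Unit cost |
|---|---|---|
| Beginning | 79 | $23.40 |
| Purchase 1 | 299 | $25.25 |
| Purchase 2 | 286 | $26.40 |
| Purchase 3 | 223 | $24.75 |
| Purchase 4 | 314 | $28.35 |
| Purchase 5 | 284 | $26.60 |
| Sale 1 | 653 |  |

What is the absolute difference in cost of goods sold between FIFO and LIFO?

$1,159.20

FIFO COGS: 79 @ $23.40 + 299 @ $25.25 + 275 @ $26.40 = $16,658.35
LIFO COGS: 284 @ $26.60 + 314 @ $28.35 + 55 @ $24.75 = $17,817.55
Difference = |$16,658.35 − $17,817.55| = $1,159.20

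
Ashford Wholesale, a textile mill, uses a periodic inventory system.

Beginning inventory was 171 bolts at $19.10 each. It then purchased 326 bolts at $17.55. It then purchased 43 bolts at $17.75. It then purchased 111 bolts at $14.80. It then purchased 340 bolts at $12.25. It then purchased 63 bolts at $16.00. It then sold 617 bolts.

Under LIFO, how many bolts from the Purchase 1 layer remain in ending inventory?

266

Sale 1 (617) [LIFO — newest first]: 63 @ $16.00 + 340 @ $12.25 + 111 @ $14.80 + 43 @ $17.75 + 60 @ $17.55 = $8,632.05
Ending inventory: 171 @ $19.10 + 266 @ $17.55 = $7,934.40
Check: goods available $16,566.45 = COGS $8,632.05 + ending $7,934.40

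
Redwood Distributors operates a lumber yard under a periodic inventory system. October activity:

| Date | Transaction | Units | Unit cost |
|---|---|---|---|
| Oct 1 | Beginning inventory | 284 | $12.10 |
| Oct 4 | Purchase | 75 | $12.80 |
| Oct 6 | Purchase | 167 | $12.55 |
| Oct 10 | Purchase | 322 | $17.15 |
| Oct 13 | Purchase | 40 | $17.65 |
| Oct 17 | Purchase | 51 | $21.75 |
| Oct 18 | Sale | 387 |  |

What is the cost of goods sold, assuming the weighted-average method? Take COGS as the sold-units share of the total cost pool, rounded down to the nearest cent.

COGS = $5,699.82

Oct 18, sell 387: 387/939 × $13,829.80 → $5,699.82
Ending inventory (cost pool remaining) = $8,129.98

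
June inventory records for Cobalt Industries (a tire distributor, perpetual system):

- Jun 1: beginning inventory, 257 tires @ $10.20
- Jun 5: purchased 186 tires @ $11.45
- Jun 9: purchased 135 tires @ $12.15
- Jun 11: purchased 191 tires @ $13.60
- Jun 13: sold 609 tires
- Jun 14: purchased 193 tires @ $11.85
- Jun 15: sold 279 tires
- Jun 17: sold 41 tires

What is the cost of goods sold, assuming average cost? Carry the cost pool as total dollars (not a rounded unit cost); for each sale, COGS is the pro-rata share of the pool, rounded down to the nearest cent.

After Jun 1: 257 on hand, pool $2,621.40 (≈ $10.2000 each)
After Jun 5: 443 on hand, pool $4,751.10 (≈ $10.7248 each)
After Jun 9: 578 on hand, pool $6,391.35 (≈ $11.0577 each)
After Jun 11: 769 on hand, pool $8,988.95 (≈ $11.6891 each)
Jun 13, sell 609: 609/769 × $8,988.95 → $7,118.68
After Jun 14: 353 on hand, pool $4,157.32 (≈ $11.7771 each)
Jun 15, sell 279: 279/353 × $4,157.32 → $3,285.81
Jun 17, sell 41: 41/74 × $871.51 → $482.86
Total COGS = $7,118.68 + $3,285.81 + $482.86 = $10,887.35
Ending inventory (cost pool remaining) = $388.65

COGS = $10,887.35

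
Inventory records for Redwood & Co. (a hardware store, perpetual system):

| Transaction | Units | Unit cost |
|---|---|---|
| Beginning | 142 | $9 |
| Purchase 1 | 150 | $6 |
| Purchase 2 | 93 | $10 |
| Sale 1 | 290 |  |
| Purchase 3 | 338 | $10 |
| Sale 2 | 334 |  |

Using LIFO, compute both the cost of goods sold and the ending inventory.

Sale 1 (290) [LIFO — newest first]: 93 @ $10 + 150 @ $6 + 47 @ $9 = $2,253
Sale 2 (334) [LIFO — newest first]: 334 @ $10 = $3,340
Total COGS = $2,253 + $3,340 = $5,593
Ending inventory: 95 @ $9 + 4 @ $10 = $895
Check: goods available $6,488 = COGS $5,593 + ending $895

COGS = $5,593; ending inventory = $895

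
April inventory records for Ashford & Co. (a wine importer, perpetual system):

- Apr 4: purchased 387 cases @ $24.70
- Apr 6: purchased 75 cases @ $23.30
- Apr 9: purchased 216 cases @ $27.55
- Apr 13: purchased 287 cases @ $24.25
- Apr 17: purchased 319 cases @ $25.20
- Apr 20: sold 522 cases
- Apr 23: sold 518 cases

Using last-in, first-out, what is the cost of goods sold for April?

COGS = $26,228.95

Apr 20, 522 sold [LIFO — newest first]: 319 @ $25.20 + 203 @ $24.25 = $12,961.55
Apr 23, 518 sold [LIFO — newest first]: 84 @ $24.25 + 216 @ $27.55 + 75 @ $23.30 + 143 @ $24.70 = $13,267.40
Total COGS = $12,961.55 + $13,267.40 = $26,228.95
Ending inventory: 244 @ $24.70 = $6,026.80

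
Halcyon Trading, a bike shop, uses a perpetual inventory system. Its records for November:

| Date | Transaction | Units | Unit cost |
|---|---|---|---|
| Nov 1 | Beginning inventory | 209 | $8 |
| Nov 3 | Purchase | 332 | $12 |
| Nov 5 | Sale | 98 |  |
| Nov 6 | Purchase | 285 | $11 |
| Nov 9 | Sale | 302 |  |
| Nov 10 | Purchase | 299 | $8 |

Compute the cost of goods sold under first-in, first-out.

COGS = $3,964

Nov 5, 98 sold [FIFO — oldest first]: 98 @ $8 = $784
Nov 9, 302 sold [FIFO — oldest first]: 111 @ $8 + 191 @ $12 = $3,180
Total COGS = $784 + $3,180 = $3,964
Ending inventory: 141 @ $12 + 285 @ $11 + 299 @ $8 = $7,219
Check: goods available $11,183 = COGS $3,964 + ending $7,219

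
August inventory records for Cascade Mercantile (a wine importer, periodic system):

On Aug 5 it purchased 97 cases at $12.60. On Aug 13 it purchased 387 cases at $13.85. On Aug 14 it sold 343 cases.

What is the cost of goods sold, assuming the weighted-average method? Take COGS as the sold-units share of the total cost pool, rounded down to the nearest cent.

Aug 14, sell 343: 343/484 × $6,582.15 → $4,664.62
Ending inventory (cost pool remaining) = $1,917.53
Check: goods available $6,582.15 = COGS $4,664.62 + ending $1,917.53

COGS = $4,664.62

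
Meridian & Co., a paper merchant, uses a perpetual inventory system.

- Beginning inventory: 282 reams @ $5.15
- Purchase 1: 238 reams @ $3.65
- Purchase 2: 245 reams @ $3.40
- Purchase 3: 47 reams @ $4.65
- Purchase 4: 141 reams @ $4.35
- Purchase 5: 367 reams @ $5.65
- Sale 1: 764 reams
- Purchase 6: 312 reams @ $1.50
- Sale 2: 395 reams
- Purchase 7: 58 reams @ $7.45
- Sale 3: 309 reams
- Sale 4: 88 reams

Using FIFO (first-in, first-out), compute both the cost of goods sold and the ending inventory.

Sale 1 (764) [FIFO — oldest first]: 282 @ $5.15 + 238 @ $3.65 + 244 @ $3.40 = $3,150.60
Sale 2 (395) [FIFO — oldest first]: 1 @ $3.40 + 47 @ $4.65 + 141 @ $4.35 + 206 @ $5.65 = $1,999.20
Sale 3 (309) [FIFO — oldest first]: 161 @ $5.65 + 148 @ $1.50 = $1,131.65
Sale 4 (88) [FIFO — oldest first]: 88 @ $1.50 = $132.00
Total COGS = $3,150.60 + $1,999.20 + $1,131.65 + $132.00 = $6,413.45
Ending inventory: 76 @ $1.50 + 58 @ $7.45 = $546.10

COGS = $6,413.45; ending inventory = $546.10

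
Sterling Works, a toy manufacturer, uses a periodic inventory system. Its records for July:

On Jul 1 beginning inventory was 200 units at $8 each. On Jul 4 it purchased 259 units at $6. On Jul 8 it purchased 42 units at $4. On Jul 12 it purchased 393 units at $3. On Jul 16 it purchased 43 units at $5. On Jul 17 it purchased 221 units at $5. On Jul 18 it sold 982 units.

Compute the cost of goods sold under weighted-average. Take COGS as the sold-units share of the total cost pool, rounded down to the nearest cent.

Jul 18, sell 982: 982/1158 × $5,821.00 → $4,936.28
Ending inventory (cost pool remaining) = $884.72
Check: goods available $5,821.00 = COGS $4,936.28 + ending $884.72

COGS = $4,936.28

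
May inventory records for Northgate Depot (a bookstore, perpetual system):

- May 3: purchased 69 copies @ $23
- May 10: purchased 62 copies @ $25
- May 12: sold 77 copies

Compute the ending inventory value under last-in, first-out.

Ending inventory = $1,242

May 12, 77 sold [LIFO — newest first]: 62 @ $25 + 15 @ $23 = $1,895
Ending inventory: 54 @ $23 = $1,242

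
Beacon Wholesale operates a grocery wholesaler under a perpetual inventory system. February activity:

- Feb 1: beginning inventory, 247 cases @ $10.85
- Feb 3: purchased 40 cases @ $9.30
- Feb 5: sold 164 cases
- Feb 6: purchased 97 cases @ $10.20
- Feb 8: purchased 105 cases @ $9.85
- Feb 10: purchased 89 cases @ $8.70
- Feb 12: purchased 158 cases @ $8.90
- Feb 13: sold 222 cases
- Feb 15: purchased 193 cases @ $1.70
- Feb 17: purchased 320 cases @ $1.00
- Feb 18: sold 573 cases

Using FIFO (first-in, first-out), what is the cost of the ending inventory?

Ending inventory = $290.00

Feb 5, 164 sold [FIFO — oldest first]: 164 @ $10.85 = $1,779.40
Feb 13, 222 sold [FIFO — oldest first]: 83 @ $10.85 + 40 @ $9.30 + 97 @ $10.20 + 2 @ $9.85 = $2,281.65
Feb 18, 573 sold [FIFO — oldest first]: 103 @ $9.85 + 89 @ $8.70 + 158 @ $8.90 + 193 @ $1.70 + 30 @ $1.00 = $3,553.15
Total COGS = $1,779.40 + $2,281.65 + $3,553.15 = $7,614.20
Ending inventory: 290 @ $1.00 = $290.00
Check: goods available $7,904.20 = COGS $7,614.20 + ending $290.00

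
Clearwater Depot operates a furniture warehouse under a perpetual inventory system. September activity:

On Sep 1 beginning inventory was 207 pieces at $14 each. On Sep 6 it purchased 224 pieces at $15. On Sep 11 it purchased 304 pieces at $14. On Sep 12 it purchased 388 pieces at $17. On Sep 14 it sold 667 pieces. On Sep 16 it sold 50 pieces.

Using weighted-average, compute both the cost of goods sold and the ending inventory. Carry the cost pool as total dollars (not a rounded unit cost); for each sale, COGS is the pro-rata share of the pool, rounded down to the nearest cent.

After Sep 1: 207 on hand, pool $2,898.00 (≈ $14.0000 each)
After Sep 6: 431 on hand, pool $6,258.00 (≈ $14.5197 each)
After Sep 11: 735 on hand, pool $10,514.00 (≈ $14.3048 each)
After Sep 12: 1123 on hand, pool $17,110.00 (≈ $15.2360 each)
Sep 14, sell 667: 667/1123 × $17,110.00 → $10,162.39
Sep 16, sell 50: 50/456 × $6,947.61 → $761.79
Total COGS = $10,162.39 + $761.79 = $10,924.18
Ending inventory (cost pool remaining) = $6,185.82

COGS = $10,924.18; ending inventory = $6,185.82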